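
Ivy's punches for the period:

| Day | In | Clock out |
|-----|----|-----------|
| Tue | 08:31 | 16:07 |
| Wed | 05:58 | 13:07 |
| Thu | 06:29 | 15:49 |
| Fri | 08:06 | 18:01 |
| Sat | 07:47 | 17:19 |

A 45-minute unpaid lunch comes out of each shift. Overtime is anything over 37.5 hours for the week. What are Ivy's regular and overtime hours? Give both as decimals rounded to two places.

Tue: 08:31–16:07 = 7 h 36 min; less 45 min break → 6 h 51 min
Wed: 05:58–13:07 = 7 h 9 min; less 45 min break → 6 h 24 min
Thu: 06:29–15:49 = 9 h 20 min; less 45 min break → 8 h 35 min
Fri: 08:06–18:01 = 9 h 55 min; less 45 min break → 9 h 10 min
Sat: 07:47–17:19 = 9 h 32 min; less 45 min break → 8 h 47 min
Total worked: 39 h 47 min = 39.78 h.
Threshold 37.5 h → overtime 2 h 17 min, regular 37 h 30 min.

Regular 37.50 hours, overtime 2.28 hours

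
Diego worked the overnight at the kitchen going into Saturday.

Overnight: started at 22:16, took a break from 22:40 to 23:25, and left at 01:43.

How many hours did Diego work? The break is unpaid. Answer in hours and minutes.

Overnight: 22:16 → midnight = 1 h 44 min; midnight → 01:43 = 1 h 43 min; span 3 h 27 min; less 45 min break → 2 h 42 min

2 h 42 min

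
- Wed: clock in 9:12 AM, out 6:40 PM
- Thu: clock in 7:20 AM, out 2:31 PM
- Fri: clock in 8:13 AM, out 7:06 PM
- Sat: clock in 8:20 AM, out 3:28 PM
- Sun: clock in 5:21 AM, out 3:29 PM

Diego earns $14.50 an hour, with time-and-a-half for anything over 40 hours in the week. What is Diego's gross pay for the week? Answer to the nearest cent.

$684.40

Wed: 9:12 AM–6:40 PM = 9 h 28 min
Thu: 7:20 AM–2:31 PM = 7 h 11 min
Fri: 8:13 AM–7:06 PM = 10 h 53 min
Sat: 8:20 AM–3:28 PM = 7 h 8 min
Sun: 5:21 AM–3:29 PM = 10 h 8 min
Total worked: 44 h 48 min = 2688 min.
Regular 40 h 0 min = 2400 min at $14.50/h; overtime 4 h 48 min = 288 min at $21.75/h.
Pay = (2400 × $14.50 + 288 × $21.75) ÷ 60 = $684.40.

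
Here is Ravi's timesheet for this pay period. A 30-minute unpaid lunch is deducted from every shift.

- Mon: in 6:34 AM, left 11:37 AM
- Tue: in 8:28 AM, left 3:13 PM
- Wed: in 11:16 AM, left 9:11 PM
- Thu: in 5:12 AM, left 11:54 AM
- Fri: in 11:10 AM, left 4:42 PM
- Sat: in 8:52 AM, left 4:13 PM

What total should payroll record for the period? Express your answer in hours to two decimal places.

Mon: 6:34 AM–11:37 AM = 5 h 3 min; less 30 min break → 4 h 33 min
Tue: 8:28 AM–3:13 PM = 6 h 45 min; less 30 min break → 6 h 15 min
Wed: 11:16 AM–9:11 PM = 9 h 55 min; less 30 min break → 9 h 25 min
Thu: 5:12 AM–11:54 AM = 6 h 42 min; less 30 min break → 6 h 12 min
Fri: 11:10 AM–4:42 PM = 5 h 32 min; less 30 min break → 5 h 2 min
Sat: 8:52 AM–4:13 PM = 7 h 21 min; less 30 min break → 6 h 51 min
Total: 4 h 33 min + 6 h 15 min + 9 h 25 min + 6 h 12 min + 5 h 2 min + 6 h 51 min = 38 h 18 min.

38.30 hours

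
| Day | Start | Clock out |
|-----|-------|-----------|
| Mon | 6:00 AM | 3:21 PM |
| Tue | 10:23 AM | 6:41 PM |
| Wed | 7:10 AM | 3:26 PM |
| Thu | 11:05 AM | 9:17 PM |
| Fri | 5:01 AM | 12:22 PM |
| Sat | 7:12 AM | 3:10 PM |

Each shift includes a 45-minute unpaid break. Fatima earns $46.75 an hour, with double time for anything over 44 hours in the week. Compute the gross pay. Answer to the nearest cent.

$2331.27

Mon: 6:00 AM–3:21 PM = 9 h 21 min; less 45 min break → 8 h 36 min
Tue: 10:23 AM–6:41 PM = 8 h 18 min; less 45 min break → 7 h 33 min
Wed: 7:10 AM–3:26 PM = 8 h 16 min; less 45 min break → 7 h 31 min
Thu: 11:05 AM–9:17 PM = 10 h 12 min; less 45 min break → 9 h 27 min
Fri: 5:01 AM–12:22 PM = 7 h 21 min; less 45 min break → 6 h 36 min
Sat: 7:12 AM–3:10 PM = 7 h 58 min; less 45 min break → 7 h 13 min
Total worked: 46 h 56 min = 2816 min.
Regular 44 h 0 min = 2640 min at $46.75/h; overtime 2 h 56 min = 176 min at $93.50/h.
Pay = (2640 × $46.75 + 176 × $93.50) ÷ 60 = $2331.27.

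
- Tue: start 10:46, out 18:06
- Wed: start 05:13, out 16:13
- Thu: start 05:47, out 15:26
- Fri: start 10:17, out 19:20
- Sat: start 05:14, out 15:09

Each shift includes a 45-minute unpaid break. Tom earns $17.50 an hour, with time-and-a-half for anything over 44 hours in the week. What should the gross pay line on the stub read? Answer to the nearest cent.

Tue: 10:46–18:06 = 7 h 20 min; less 45 min break → 6 h 35 min
Wed: 05:13–16:13 = 11 h 0 min; less 45 min break → 10 h 15 min
Thu: 05:47–15:26 = 9 h 39 min; less 45 min break → 8 h 54 min
Fri: 10:17–19:20 = 9 h 3 min; less 45 min break → 8 h 18 min
Sat: 05:14–15:09 = 9 h 55 min; less 45 min break → 9 h 10 min
Total worked: 43 h 12 min = 2592 min.
Regular 43 h 12 min = 2592 min at $17.50/h; overtime 0 h 0 min = 0 min at $26.25/h.
Pay = (2592 × $17.50 + 0 × $26.25) ÷ 60 = $756.00.

$756.00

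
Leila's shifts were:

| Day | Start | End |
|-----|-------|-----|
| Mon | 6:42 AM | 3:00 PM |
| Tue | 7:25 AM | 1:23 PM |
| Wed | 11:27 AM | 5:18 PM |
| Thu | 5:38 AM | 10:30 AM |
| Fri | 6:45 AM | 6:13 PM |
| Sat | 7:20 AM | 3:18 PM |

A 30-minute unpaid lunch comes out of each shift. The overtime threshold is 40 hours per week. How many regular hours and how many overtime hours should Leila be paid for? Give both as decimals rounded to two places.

Regular 40.00 hours, overtime 1.42 hours

Mon: 6:42 AM–3:00 PM = 8 h 18 min; less 30 min break → 7 h 48 min
Tue: 7:25 AM–1:23 PM = 5 h 58 min; less 30 min break → 5 h 28 min
Wed: 11:27 AM–5:18 PM = 5 h 51 min; less 30 min break → 5 h 21 min
Thu: 5:38 AM–10:30 AM = 4 h 52 min; less 30 min break → 4 h 22 min
Fri: 6:45 AM–6:13 PM = 11 h 28 min; less 30 min break → 10 h 58 min
Sat: 7:20 AM–3:18 PM = 7 h 58 min; less 30 min break → 7 h 28 min
Total worked: 41 h 25 min = 41.42 h.
Threshold 40 h → overtime 1 h 25 min, regular 40 h 0 min.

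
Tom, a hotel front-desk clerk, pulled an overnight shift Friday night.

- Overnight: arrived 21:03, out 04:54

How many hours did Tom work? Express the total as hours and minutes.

Overnight: 21:03 → midnight = 2 h 57 min; midnight → 04:54 = 4 h 54 min; span 7 h 51 min

7 h 51 min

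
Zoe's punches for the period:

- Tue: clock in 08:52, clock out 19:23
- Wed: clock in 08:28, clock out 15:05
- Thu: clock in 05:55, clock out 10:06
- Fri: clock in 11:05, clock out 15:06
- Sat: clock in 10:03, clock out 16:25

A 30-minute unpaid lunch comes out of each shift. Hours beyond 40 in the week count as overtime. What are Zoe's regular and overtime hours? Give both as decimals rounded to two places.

Tue: 08:52–19:23 = 10 h 31 min; less 30 min break → 10 h 1 min
Wed: 08:28–15:05 = 6 h 37 min; less 30 min break → 6 h 7 min
Thu: 05:55–10:06 = 4 h 11 min; less 30 min break → 3 h 41 min
Fri: 11:05–15:06 = 4 h 1 min; less 30 min break → 3 h 31 min
Sat: 10:03–16:25 = 6 h 22 min; less 30 min break → 5 h 52 min
Total worked: 29 h 12 min = 29.20 h.
Threshold 40 h → overtime 0 h 0 min, regular 29 h 12 min.

Regular 29.20 hours, overtime 0.00 hours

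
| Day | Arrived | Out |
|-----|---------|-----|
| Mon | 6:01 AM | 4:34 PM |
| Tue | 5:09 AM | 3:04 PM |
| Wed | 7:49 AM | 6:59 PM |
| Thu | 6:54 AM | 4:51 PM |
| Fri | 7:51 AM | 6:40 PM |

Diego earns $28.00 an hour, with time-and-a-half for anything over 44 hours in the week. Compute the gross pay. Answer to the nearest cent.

Mon: 6:01 AM–4:34 PM = 10 h 33 min
Tue: 5:09 AM–3:04 PM = 9 h 55 min
Wed: 7:49 AM–6:59 PM = 11 h 10 min
Thu: 6:54 AM–4:51 PM = 9 h 57 min
Fri: 7:51 AM–6:40 PM = 10 h 49 min
Total worked: 52 h 24 min = 3144 min.
Regular 44 h 0 min = 2640 min at $28.00/h; overtime 8 h 24 min = 504 min at $42.00/h.
Pay = (2640 × $28.00 + 504 × $42.00) ÷ 60 = $1584.80.

$1584.80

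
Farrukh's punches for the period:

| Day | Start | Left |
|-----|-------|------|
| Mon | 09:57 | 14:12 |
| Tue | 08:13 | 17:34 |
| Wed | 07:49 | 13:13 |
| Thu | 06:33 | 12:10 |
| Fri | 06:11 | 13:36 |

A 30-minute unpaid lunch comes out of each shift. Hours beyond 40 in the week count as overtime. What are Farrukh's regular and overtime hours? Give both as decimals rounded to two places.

Regular 29.53 hours, overtime 0.00 hours

Mon: 09:57–14:12 = 4 h 15 min; less 30 min break → 3 h 45 min
Tue: 08:13–17:34 = 9 h 21 min; less 30 min break → 8 h 51 min
Wed: 07:49–13:13 = 5 h 24 min; less 30 min break → 4 h 54 min
Thu: 06:33–12:10 = 5 h 37 min; less 30 min break → 5 h 7 min
Fri: 06:11–13:36 = 7 h 25 min; less 30 min break → 6 h 55 min
Total worked: 29 h 32 min = 29.53 h.
Threshold 40 h → overtime 0 h 0 min, regular 29 h 32 min.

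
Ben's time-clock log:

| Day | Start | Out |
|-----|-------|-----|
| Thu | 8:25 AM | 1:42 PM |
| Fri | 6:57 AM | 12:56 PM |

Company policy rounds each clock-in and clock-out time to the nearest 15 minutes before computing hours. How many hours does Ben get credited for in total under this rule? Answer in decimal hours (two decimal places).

11.25 hours

Thu: in 8:25 AM→8:30 AM, out 1:42 PM→1:45 PM; 5 h 15 min
Fri: in 6:57 AM→7:00 AM, out 12:56 PM→1:00 PM; 6 h 0 min
Total credited: 11 h 15 min.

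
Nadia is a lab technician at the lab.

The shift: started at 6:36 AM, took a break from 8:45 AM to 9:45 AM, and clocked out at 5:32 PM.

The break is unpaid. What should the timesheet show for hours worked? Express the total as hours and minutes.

9 h 56 min

The shift: 6:36 AM–5:32 PM = 10 h 56 min; less 60 min break → 9 h 56 min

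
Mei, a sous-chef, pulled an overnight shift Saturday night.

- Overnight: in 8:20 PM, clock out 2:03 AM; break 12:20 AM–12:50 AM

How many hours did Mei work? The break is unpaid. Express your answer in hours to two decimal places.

Overnight: 8:20 PM → midnight = 3 h 40 min; midnight → 2:03 AM = 2 h 3 min; span 5 h 43 min; less 30 min break → 5 h 13 min

5.22 hours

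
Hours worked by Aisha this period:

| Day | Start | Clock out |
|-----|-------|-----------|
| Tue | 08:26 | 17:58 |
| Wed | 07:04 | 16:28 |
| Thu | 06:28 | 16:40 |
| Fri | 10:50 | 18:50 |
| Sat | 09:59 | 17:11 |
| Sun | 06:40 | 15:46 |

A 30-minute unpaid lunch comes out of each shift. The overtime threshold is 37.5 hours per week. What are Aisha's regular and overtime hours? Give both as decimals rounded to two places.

Regular 37.50 hours, overtime 12.93 hours

Tue: 08:26–17:58 = 9 h 32 min; less 30 min break → 9 h 2 min
Wed: 07:04–16:28 = 9 h 24 min; less 30 min break → 8 h 54 min
Thu: 06:28–16:40 = 10 h 12 min; less 30 min break → 9 h 42 min
Fri: 10:50–18:50 = 8 h 0 min; less 30 min break → 7 h 30 min
Sat: 09:59–17:11 = 7 h 12 min; less 30 min break → 6 h 42 min
Sun: 06:40–15:46 = 9 h 6 min; less 30 min break → 8 h 36 min
Total worked: 50 h 26 min = 50.43 h.
Threshold 37.5 h → overtime 12 h 56 min, regular 37 h 30 min.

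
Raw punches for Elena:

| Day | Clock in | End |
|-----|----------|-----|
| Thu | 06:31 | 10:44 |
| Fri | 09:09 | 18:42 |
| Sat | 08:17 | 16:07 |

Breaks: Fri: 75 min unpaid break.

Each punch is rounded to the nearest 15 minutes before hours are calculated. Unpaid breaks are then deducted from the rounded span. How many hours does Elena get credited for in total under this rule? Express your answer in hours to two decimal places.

20.25 hours

Thu: in 06:31→06:30, out 10:44→10:45; 4 h 15 min
Fri: in 09:09→09:15, out 18:42→18:45; 9 h 30 min − 75 min = 8 h 15 min
Sat: in 08:17→08:15, out 16:07→16:00; 7 h 45 min
Total credited: 20 h 15 min.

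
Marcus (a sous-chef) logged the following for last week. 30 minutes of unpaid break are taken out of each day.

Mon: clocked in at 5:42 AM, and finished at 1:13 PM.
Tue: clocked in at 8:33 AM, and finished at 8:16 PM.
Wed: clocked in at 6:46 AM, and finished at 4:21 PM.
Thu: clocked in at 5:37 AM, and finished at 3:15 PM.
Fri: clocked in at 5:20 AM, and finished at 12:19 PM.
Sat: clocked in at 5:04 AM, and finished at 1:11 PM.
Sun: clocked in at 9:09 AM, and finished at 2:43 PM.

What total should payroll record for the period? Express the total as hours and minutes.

55 h 37 min

Mon: 5:42 AM–1:13 PM = 7 h 31 min; less 30 min break → 7 h 1 min
Tue: 8:33 AM–8:16 PM = 11 h 43 min; less 30 min break → 11 h 13 min
Wed: 6:46 AM–4:21 PM = 9 h 35 min; less 30 min break → 9 h 5 min
Thu: 5:37 AM–3:15 PM = 9 h 38 min; less 30 min break → 9 h 8 min
Fri: 5:20 AM–12:19 PM = 6 h 59 min; less 30 min break → 6 h 29 min
Sat: 5:04 AM–1:11 PM = 8 h 7 min; less 30 min break → 7 h 37 min
Sun: 9:09 AM–2:43 PM = 5 h 34 min; less 30 min break → 5 h 4 min
Total: 7 h 1 min + 11 h 13 min + 9 h 5 min + 9 h 8 min + 6 h 29 min + 7 h 37 min + 5 h 4 min = 55 h 37 min.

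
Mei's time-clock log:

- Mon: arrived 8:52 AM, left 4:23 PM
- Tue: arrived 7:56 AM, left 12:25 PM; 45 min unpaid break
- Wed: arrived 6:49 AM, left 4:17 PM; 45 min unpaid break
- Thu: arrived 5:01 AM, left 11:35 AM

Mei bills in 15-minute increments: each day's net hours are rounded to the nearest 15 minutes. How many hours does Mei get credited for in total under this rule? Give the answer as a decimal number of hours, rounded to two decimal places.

Mon: 8:52 AM–4:23 PM = 7 h 31 min → rounds to 7 h 30 min
Tue: 7:56 AM–12:25 PM = 4 h 29 min − 45 min = 3 h 44 min → rounds to 3 h 45 min
Wed: 6:49 AM–4:17 PM = 9 h 28 min − 45 min = 8 h 43 min → rounds to 8 h 45 min
Thu: 5:01 AM–11:35 AM = 6 h 34 min → rounds to 6 h 30 min
Total credited: 26 h 30 min.

26.50 hours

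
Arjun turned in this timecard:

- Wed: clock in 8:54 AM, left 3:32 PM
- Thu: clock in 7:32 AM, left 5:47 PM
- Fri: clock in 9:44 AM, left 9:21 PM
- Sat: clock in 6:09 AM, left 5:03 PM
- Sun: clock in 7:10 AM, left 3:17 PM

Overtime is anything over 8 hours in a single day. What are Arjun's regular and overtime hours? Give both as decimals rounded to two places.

Regular 38.63 hours, overtime 8.88 hours

Wed: 8:54 AM–3:32 PM = 6 h 38 min
Thu: 7:32 AM–5:47 PM = 10 h 15 min
Fri: 9:44 AM–9:21 PM = 11 h 37 min
Sat: 6:09 AM–5:03 PM = 10 h 54 min
Sun: 7:10 AM–3:17 PM = 8 h 7 min
Wed reg 6 h 38 min / OT 0 h 0 min; Thu reg 8 h 0 min / OT 2 h 15 min; Fri reg 8 h 0 min / OT 3 h 37 min; Sat reg 8 h 0 min / OT 2 h 54 min; Sun reg 8 h 0 min / OT 0 h 7 min.
Totals: regular 38 h 38 min, overtime 8 h 53 min.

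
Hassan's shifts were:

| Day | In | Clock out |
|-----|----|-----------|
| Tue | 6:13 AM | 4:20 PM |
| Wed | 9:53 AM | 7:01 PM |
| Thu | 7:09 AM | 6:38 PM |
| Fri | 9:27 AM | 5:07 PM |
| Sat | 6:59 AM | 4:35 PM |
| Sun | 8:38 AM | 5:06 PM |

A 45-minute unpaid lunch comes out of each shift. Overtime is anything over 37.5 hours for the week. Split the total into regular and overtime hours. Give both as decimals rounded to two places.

Tue: 6:13 AM–4:20 PM = 10 h 7 min; less 45 min break → 9 h 22 min
Wed: 9:53 AM–7:01 PM = 9 h 8 min; less 45 min break → 8 h 23 min
Thu: 7:09 AM–6:38 PM = 11 h 29 min; less 45 min break → 10 h 44 min
Fri: 9:27 AM–5:07 PM = 7 h 40 min; less 45 min break → 6 h 55 min
Sat: 6:59 AM–4:35 PM = 9 h 36 min; less 45 min break → 8 h 51 min
Sun: 8:38 AM–5:06 PM = 8 h 28 min; less 45 min break → 7 h 43 min
Total worked: 51 h 58 min = 51.97 h.
Threshold 37.5 h → overtime 14 h 28 min, regular 37 h 30 min.

Regular 37.50 hours, overtime 14.47 hours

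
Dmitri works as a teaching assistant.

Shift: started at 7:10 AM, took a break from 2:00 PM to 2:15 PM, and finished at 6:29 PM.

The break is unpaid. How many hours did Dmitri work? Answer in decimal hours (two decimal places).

11.07 hours

Shift: 7:10 AM–6:29 PM = 11 h 19 min; less 15 min break → 11 h 4 min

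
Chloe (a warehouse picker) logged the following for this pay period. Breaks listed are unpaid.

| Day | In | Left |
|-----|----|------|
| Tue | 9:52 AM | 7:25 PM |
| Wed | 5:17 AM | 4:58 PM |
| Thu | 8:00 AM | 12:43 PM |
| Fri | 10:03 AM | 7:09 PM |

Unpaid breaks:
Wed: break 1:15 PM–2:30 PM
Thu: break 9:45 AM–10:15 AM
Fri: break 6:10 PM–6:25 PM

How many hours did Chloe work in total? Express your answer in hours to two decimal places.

33.05 hours

Tue: 9:52 AM–7:25 PM = 9 h 33 min
Wed: 5:17 AM–4:58 PM = 11 h 41 min; less 75 min break → 10 h 26 min
Thu: 8:00 AM–12:43 PM = 4 h 43 min; less 30 min break → 4 h 13 min
Fri: 10:03 AM–7:09 PM = 9 h 6 min; less 15 min break → 8 h 51 min
Total: 9 h 33 min + 10 h 26 min + 4 h 13 min + 8 h 51 min = 33 h 3 min.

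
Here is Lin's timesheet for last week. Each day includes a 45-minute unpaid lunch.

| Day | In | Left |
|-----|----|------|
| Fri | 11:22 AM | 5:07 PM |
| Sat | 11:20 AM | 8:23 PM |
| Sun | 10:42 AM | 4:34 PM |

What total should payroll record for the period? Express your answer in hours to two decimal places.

Fri: 11:22 AM–5:07 PM = 5 h 45 min; less 45 min break → 5 h 0 min
Sat: 11:20 AM–8:23 PM = 9 h 3 min; less 45 min break → 8 h 18 min
Sun: 10:42 AM–4:34 PM = 5 h 52 min; less 45 min break → 5 h 7 min
Total: 5 h 0 min + 8 h 18 min + 5 h 7 min = 18 h 25 min.

18.42 hours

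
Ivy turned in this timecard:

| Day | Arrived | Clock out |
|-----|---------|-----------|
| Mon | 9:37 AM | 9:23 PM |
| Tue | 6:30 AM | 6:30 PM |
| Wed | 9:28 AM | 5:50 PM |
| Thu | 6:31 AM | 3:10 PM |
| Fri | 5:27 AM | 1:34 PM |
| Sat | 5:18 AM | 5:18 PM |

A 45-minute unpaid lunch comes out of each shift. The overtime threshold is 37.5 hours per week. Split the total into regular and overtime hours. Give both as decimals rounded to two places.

Mon: 9:37 AM–9:23 PM = 11 h 46 min; less 45 min break → 11 h 1 min
Tue: 6:30 AM–6:30 PM = 12 h 0 min; less 45 min break → 11 h 15 min
Wed: 9:28 AM–5:50 PM = 8 h 22 min; less 45 min break → 7 h 37 min
Thu: 6:31 AM–3:10 PM = 8 h 39 min; less 45 min break → 7 h 54 min
Fri: 5:27 AM–1:34 PM = 8 h 7 min; less 45 min break → 7 h 22 min
Sat: 5:18 AM–5:18 PM = 12 h 0 min; less 45 min break → 11 h 15 min
Total worked: 56 h 24 min = 56.40 h.
Threshold 37.5 h → overtime 18 h 54 min, regular 37 h 30 min.

Regular 37.50 hours, overtime 18.90 hours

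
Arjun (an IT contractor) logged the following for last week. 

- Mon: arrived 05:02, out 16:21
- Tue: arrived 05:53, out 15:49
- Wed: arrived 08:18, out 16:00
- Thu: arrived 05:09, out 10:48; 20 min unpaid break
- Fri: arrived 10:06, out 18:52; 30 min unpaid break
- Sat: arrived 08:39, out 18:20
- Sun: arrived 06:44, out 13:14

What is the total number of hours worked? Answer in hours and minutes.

58 h 43 min

Mon: 05:02–16:21 = 11 h 19 min
Tue: 05:53–15:49 = 9 h 56 min
Wed: 08:18–16:00 = 7 h 42 min
Thu: 05:09–10:48 = 5 h 39 min; less 20 min break → 5 h 19 min
Fri: 10:06–18:52 = 8 h 46 min; less 30 min break → 8 h 16 min
Sat: 08:39–18:20 = 9 h 41 min
Sun: 06:44–13:14 = 6 h 30 min
Total: 11 h 19 min + 9 h 56 min + 7 h 42 min + 5 h 19 min + 8 h 16 min + 9 h 41 min + 6 h 30 min = 58 h 43 min.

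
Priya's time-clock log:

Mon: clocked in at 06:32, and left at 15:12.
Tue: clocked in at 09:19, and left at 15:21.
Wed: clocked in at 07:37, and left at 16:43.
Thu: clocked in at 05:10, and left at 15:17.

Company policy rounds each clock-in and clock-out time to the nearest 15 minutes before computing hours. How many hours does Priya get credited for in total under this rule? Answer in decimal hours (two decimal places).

34.00 hours

Mon: in 06:32→06:30, out 15:12→15:15; 8 h 45 min
Tue: in 09:19→09:15, out 15:21→15:15; 6 h 0 min
Wed: in 07:37→07:30, out 16:43→16:45; 9 h 15 min
Thu: in 05:10→05:15, out 15:17→15:15; 10 h 0 min
Total credited: 34 h 0 min.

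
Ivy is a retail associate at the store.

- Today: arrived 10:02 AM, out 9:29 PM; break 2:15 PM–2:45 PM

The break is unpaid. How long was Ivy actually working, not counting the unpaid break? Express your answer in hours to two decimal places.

10.95 hours

Today: 10:02 AM–9:29 PM = 11 h 27 min; less 30 min break → 10 h 57 min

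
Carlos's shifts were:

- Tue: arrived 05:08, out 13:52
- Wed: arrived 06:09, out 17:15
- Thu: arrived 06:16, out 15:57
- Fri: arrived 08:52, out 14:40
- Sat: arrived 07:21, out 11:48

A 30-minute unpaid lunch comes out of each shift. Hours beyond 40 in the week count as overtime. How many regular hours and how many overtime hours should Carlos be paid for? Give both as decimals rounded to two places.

Regular 37.27 hours, overtime 0.00 hours

Tue: 05:08–13:52 = 8 h 44 min; less 30 min break → 8 h 14 min
Wed: 06:09–17:15 = 11 h 6 min; less 30 min break → 10 h 36 min
Thu: 06:16–15:57 = 9 h 41 min; less 30 min break → 9 h 11 min
Fri: 08:52–14:40 = 5 h 48 min; less 30 min break → 5 h 18 min
Sat: 07:21–11:48 = 4 h 27 min; less 30 min break → 3 h 57 min
Total worked: 37 h 16 min = 37.27 h.
Threshold 40 h → overtime 0 h 0 min, regular 37 h 16 min.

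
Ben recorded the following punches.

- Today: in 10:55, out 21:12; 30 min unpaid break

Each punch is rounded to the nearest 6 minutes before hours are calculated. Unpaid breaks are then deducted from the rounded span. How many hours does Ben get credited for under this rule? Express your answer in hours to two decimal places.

Today: in 10:55→10:54, out 21:12→21:12; 10 h 18 min − 30 min = 9 h 48 min

9.80 hours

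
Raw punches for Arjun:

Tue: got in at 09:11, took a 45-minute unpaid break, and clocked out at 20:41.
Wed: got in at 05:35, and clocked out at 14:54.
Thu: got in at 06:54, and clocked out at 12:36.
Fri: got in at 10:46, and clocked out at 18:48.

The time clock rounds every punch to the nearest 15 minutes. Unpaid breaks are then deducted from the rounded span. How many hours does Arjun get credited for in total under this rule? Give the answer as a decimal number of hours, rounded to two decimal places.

Tue: in 09:11→09:15, out 20:41→20:45; 11 h 30 min − 45 min = 10 h 45 min
Wed: in 05:35→05:30, out 14:54→15:00; 9 h 30 min
Thu: in 06:54→07:00, out 12:36→12:30; 5 h 30 min
Fri: in 10:46→10:45, out 18:48→18:45; 8 h 0 min
Total credited: 33 h 45 min.

33.75 hours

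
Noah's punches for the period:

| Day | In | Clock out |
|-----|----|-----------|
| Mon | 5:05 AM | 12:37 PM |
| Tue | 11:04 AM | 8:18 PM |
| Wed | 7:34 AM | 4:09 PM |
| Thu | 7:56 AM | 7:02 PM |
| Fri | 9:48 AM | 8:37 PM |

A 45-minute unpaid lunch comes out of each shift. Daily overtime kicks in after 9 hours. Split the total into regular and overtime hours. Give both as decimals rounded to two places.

Mon: 5:05 AM–12:37 PM = 7 h 32 min; less 45 min break → 6 h 47 min
Tue: 11:04 AM–8:18 PM = 9 h 14 min; less 45 min break → 8 h 29 min
Wed: 7:34 AM–4:09 PM = 8 h 35 min; less 45 min break → 7 h 50 min
Thu: 7:56 AM–7:02 PM = 11 h 6 min; less 45 min break → 10 h 21 min
Fri: 9:48 AM–8:37 PM = 10 h 49 min; less 45 min break → 10 h 4 min
Mon reg 6 h 47 min / OT 0 h 0 min; Tue reg 8 h 29 min / OT 0 h 0 min; Wed reg 7 h 50 min / OT 0 h 0 min; Thu reg 9 h 0 min / OT 1 h 21 min; Fri reg 9 h 0 min / OT 1 h 4 min.
Totals: regular 41 h 6 min, overtime 2 h 25 min.

Regular 41.10 hours, overtime 2.42 hours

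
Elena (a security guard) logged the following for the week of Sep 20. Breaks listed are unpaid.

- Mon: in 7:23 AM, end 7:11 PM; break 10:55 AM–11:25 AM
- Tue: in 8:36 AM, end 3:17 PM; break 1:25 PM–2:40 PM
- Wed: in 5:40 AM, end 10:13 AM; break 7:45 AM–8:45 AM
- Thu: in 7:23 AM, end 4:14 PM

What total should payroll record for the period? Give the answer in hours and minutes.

29 h 8 min

Mon: 7:23 AM–7:11 PM = 11 h 48 min; less 30 min break → 11 h 18 min
Tue: 8:36 AM–3:17 PM = 6 h 41 min; less 75 min break → 5 h 26 min
Wed: 5:40 AM–10:13 AM = 4 h 33 min; less 60 min break → 3 h 33 min
Thu: 7:23 AM–4:14 PM = 8 h 51 min
Total: 11 h 18 min + 5 h 26 min + 3 h 33 min + 8 h 51 min = 29 h 8 min.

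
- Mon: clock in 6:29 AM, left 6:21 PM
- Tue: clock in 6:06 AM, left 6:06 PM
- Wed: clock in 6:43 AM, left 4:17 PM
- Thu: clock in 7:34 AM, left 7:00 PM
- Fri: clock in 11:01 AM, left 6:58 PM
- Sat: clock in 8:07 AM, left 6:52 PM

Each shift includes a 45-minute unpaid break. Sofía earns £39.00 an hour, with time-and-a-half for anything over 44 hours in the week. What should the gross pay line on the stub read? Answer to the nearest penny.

Mon: 6:29 AM–6:21 PM = 11 h 52 min; less 45 min break → 11 h 7 min
Tue: 6:06 AM–6:06 PM = 12 h 0 min; less 45 min break → 11 h 15 min
Wed: 6:43 AM–4:17 PM = 9 h 34 min; less 45 min break → 8 h 49 min
Thu: 7:34 AM–7:00 PM = 11 h 26 min; less 45 min break → 10 h 41 min
Fri: 11:01 AM–6:58 PM = 7 h 57 min; less 45 min break → 7 h 12 min
Sat: 8:07 AM–6:52 PM = 10 h 45 min; less 45 min break → 10 h 0 min
Total worked: 59 h 4 min = 3544 min.
Regular 44 h 0 min = 2640 min at £39.00/h; overtime 15 h 4 min = 904 min at £58.50/h.
Pay = (2640 × £39.00 + 904 × £58.50) ÷ 60 = £2597.40.

£2597.40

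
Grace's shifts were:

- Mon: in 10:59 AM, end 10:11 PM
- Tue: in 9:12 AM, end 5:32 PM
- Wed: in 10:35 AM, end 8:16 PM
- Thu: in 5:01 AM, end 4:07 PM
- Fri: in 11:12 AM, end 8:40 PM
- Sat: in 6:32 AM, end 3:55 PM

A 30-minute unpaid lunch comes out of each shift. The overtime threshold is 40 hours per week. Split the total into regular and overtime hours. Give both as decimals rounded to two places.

Regular 40.00 hours, overtime 16.17 hours

Mon: 10:59 AM–10:11 PM = 11 h 12 min; less 30 min break → 10 h 42 min
Tue: 9:12 AM–5:32 PM = 8 h 20 min; less 30 min break → 7 h 50 min
Wed: 10:35 AM–8:16 PM = 9 h 41 min; less 30 min break → 9 h 11 min
Thu: 5:01 AM–4:07 PM = 11 h 6 min; less 30 min break → 10 h 36 min
Fri: 11:12 AM–8:40 PM = 9 h 28 min; less 30 min break → 8 h 58 min
Sat: 6:32 AM–3:55 PM = 9 h 23 min; less 30 min break → 8 h 53 min
Total worked: 56 h 10 min = 56.17 h.
Threshold 40 h → overtime 16 h 10 min, regular 40 h 0 min.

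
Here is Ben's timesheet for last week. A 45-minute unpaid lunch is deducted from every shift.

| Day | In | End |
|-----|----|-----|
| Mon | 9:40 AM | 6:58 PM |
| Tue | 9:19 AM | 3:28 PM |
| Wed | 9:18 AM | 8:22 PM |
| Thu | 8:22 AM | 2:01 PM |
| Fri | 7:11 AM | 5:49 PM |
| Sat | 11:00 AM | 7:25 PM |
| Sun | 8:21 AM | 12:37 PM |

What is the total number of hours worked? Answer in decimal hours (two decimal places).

50.23 hours

Mon: 9:40 AM–6:58 PM = 9 h 18 min; less 45 min break → 8 h 33 min
Tue: 9:19 AM–3:28 PM = 6 h 9 min; less 45 min break → 5 h 24 min
Wed: 9:18 AM–8:22 PM = 11 h 4 min; less 45 min break → 10 h 19 min
Thu: 8:22 AM–2:01 PM = 5 h 39 min; less 45 min break → 4 h 54 min
Fri: 7:11 AM–5:49 PM = 10 h 38 min; less 45 min break → 9 h 53 min
Sat: 11:00 AM–7:25 PM = 8 h 25 min; less 45 min break → 7 h 40 min
Sun: 8:21 AM–12:37 PM = 4 h 16 min; less 45 min break → 3 h 31 min
Total: 8 h 33 min + 5 h 24 min + 10 h 19 min + 4 h 54 min + 9 h 53 min + 7 h 40 min + 3 h 31 min = 50 h 14 min.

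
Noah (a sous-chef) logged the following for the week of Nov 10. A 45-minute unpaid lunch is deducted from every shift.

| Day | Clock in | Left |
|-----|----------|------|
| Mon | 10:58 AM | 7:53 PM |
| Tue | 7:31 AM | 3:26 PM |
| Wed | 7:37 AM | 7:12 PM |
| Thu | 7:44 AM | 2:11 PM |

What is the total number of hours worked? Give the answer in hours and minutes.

31 h 52 min

Mon: 10:58 AM–7:53 PM = 8 h 55 min; less 45 min break → 8 h 10 min
Tue: 7:31 AM–3:26 PM = 7 h 55 min; less 45 min break → 7 h 10 min
Wed: 7:37 AM–7:12 PM = 11 h 35 min; less 45 min break → 10 h 50 min
Thu: 7:44 AM–2:11 PM = 6 h 27 min; less 45 min break → 5 h 42 min
Total: 8 h 10 min + 7 h 10 min + 10 h 50 min + 5 h 42 min = 31 h 52 min.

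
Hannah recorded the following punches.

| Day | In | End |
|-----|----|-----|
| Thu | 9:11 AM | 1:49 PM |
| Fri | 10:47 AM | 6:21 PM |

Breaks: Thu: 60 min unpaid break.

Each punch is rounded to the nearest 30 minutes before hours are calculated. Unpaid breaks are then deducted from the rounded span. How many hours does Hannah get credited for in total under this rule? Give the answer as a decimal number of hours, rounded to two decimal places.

Thu: in 9:11 AM→9:00 AM, out 1:49 PM→2:00 PM; 5 h 0 min − 60 min = 4 h 0 min
Fri: in 10:47 AM→11:00 AM, out 6:21 PM→6:30 PM; 7 h 30 min
Total credited: 11 h 30 min.

11.50 hours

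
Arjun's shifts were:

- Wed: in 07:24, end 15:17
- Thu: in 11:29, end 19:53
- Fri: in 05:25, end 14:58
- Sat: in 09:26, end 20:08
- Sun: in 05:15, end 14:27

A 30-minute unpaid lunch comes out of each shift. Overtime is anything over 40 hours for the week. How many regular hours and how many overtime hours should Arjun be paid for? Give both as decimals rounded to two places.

Wed: 07:24–15:17 = 7 h 53 min; less 30 min break → 7 h 23 min
Thu: 11:29–19:53 = 8 h 24 min; less 30 min break → 7 h 54 min
Fri: 05:25–14:58 = 9 h 33 min; less 30 min break → 9 h 3 min
Sat: 09:26–20:08 = 10 h 42 min; less 30 min break → 10 h 12 min
Sun: 05:15–14:27 = 9 h 12 min; less 30 min break → 8 h 42 min
Total worked: 43 h 14 min = 43.23 h.
Threshold 40 h → overtime 3 h 14 min, regular 40 h 0 min.

Regular 40.00 hours, overtime 3.23 hours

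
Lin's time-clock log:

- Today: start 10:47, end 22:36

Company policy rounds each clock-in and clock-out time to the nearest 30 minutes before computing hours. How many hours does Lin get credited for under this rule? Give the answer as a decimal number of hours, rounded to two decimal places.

Today: in 10:47→11:00, out 22:36→22:30; 11 h 30 min

11.50 hours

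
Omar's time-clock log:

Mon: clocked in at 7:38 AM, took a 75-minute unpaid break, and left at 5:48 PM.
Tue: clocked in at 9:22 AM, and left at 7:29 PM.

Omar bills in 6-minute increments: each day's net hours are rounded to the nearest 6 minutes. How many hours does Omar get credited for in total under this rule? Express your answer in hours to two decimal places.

Mon: 7:38 AM–5:48 PM = 10 h 10 min − 75 min = 8 h 55 min → rounds to 8 h 54 min
Tue: 9:22 AM–7:29 PM = 10 h 7 min → rounds to 10 h 6 min
Total credited: 19 h 0 min.

19.00 hours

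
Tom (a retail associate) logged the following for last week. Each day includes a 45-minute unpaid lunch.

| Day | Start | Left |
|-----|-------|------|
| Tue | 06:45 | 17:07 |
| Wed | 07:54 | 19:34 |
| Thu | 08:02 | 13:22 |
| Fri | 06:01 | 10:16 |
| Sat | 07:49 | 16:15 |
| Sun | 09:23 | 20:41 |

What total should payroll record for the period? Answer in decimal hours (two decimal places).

46.85 hours

Tue: 06:45–17:07 = 10 h 22 min; less 45 min break → 9 h 37 min
Wed: 07:54–19:34 = 11 h 40 min; less 45 min break → 10 h 55 min
Thu: 08:02–13:22 = 5 h 20 min; less 45 min break → 4 h 35 min
Fri: 06:01–10:16 = 4 h 15 min; less 45 min break → 3 h 30 min
Sat: 07:49–16:15 = 8 h 26 min; less 45 min break → 7 h 41 min
Sun: 09:23–20:41 = 11 h 18 min; less 45 min break → 10 h 33 min
Total: 9 h 37 min + 10 h 55 min + 4 h 35 min + 3 h 30 min + 7 h 41 min + 10 h 33 min = 46 h 51 min.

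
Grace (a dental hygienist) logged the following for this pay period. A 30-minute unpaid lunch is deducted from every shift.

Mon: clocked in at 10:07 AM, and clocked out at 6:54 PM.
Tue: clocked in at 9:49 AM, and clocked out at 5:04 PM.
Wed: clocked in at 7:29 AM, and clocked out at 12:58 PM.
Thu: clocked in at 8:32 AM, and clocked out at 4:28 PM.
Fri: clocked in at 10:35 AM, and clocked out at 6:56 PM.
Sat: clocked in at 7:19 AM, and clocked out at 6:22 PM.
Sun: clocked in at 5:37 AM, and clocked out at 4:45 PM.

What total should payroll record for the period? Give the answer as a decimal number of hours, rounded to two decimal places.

56.48 hours

Mon: 10:07 AM–6:54 PM = 8 h 47 min; less 30 min break → 8 h 17 min
Tue: 9:49 AM–5:04 PM = 7 h 15 min; less 30 min break → 6 h 45 min
Wed: 7:29 AM–12:58 PM = 5 h 29 min; less 30 min break → 4 h 59 min
Thu: 8:32 AM–4:28 PM = 7 h 56 min; less 30 min break → 7 h 26 min
Fri: 10:35 AM–6:56 PM = 8 h 21 min; less 30 min break → 7 h 51 min
Sat: 7:19 AM–6:22 PM = 11 h 3 min; less 30 min break → 10 h 33 min
Sun: 5:37 AM–4:45 PM = 11 h 8 min; less 30 min break → 10 h 38 min
Total: 8 h 17 min + 6 h 45 min + 4 h 59 min + 7 h 26 min + 7 h 51 min + 10 h 33 min + 10 h 38 min = 56 h 29 min.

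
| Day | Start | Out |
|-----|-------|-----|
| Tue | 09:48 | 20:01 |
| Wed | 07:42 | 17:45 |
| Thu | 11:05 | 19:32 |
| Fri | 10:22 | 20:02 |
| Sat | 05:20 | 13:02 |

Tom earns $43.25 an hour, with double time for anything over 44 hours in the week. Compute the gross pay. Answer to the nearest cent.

Tue: 09:48–20:01 = 10 h 13 min
Wed: 07:42–17:45 = 10 h 3 min
Thu: 11:05–19:32 = 8 h 27 min
Fri: 10:22–20:02 = 9 h 40 min
Sat: 05:20–13:02 = 7 h 42 min
Total worked: 46 h 5 min = 2765 min.
Regular 44 h 0 min = 2640 min at $43.25/h; overtime 2 h 5 min = 125 min at $86.50/h.
Pay = (2640 × $43.25 + 125 × $86.50) ÷ 60 = $2083.21.

$2083.21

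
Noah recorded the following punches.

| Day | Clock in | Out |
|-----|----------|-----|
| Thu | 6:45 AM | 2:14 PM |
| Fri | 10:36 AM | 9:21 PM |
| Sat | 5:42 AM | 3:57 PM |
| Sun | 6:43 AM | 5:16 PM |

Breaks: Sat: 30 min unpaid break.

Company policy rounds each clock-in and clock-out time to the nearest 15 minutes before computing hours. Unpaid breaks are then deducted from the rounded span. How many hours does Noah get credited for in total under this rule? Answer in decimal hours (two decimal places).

Thu: in 6:45 AM→6:45 AM, out 2:14 PM→2:15 PM; 7 h 30 min
Fri: in 10:36 AM→10:30 AM, out 9:21 PM→9:15 PM; 10 h 45 min
Sat: in 5:42 AM→5:45 AM, out 3:57 PM→4:00 PM; 10 h 15 min − 30 min = 9 h 45 min
Sun: in 6:43 AM→6:45 AM, out 5:16 PM→5:15 PM; 10 h 30 min
Total credited: 38 h 30 min.

38.50 hours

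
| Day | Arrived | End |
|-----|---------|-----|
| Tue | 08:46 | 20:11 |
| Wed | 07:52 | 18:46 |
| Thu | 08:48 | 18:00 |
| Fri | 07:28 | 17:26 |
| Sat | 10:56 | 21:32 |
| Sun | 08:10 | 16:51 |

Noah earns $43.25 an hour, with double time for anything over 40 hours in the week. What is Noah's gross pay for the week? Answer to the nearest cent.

Tue: 08:46–20:11 = 11 h 25 min
Wed: 07:52–18:46 = 10 h 54 min
Thu: 08:48–18:00 = 9 h 12 min
Fri: 07:28–17:26 = 9 h 58 min
Sat: 10:56–21:32 = 10 h 36 min
Sun: 08:10–16:51 = 8 h 41 min
Total worked: 60 h 46 min = 3646 min.
Regular 40 h 0 min = 2400 min at $43.25/h; overtime 20 h 46 min = 1246 min at $86.50/h.
Pay = (2400 × $43.25 + 1246 × $86.50) ÷ 60 = $3526.32.

$3526.32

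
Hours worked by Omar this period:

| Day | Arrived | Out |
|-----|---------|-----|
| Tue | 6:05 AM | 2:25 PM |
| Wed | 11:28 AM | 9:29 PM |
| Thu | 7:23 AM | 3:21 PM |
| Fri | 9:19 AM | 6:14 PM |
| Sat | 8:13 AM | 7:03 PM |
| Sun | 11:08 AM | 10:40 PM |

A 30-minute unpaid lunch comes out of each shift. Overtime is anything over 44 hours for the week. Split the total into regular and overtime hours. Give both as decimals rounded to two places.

Tue: 6:05 AM–2:25 PM = 8 h 20 min; less 30 min break → 7 h 50 min
Wed: 11:28 AM–9:29 PM = 10 h 1 min; less 30 min break → 9 h 31 min
Thu: 7:23 AM–3:21 PM = 7 h 58 min; less 30 min break → 7 h 28 min
Fri: 9:19 AM–6:14 PM = 8 h 55 min; less 30 min break → 8 h 25 min
Sat: 8:13 AM–7:03 PM = 10 h 50 min; less 30 min break → 10 h 20 min
Sun: 11:08 AM–10:40 PM = 11 h 32 min; less 30 min break → 11 h 2 min
Total worked: 54 h 36 min = 54.60 h.
Threshold 44 h → overtime 10 h 36 min, regular 44 h 0 min.

Regular 44.00 hours, overtime 10.60 hours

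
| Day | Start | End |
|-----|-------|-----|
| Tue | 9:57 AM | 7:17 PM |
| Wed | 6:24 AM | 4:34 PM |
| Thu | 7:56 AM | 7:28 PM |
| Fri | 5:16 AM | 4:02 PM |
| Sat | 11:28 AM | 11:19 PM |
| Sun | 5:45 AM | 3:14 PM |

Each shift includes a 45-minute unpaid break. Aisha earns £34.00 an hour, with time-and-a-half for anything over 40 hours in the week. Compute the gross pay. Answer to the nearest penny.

£2310.30

Tue: 9:57 AM–7:17 PM = 9 h 20 min; less 45 min break → 8 h 35 min
Wed: 6:24 AM–4:34 PM = 10 h 10 min; less 45 min break → 9 h 25 min
Thu: 7:56 AM–7:28 PM = 11 h 32 min; less 45 min break → 10 h 47 min
Fri: 5:16 AM–4:02 PM = 10 h 46 min; less 45 min break → 10 h 1 min
Sat: 11:28 AM–11:19 PM = 11 h 51 min; less 45 min break → 11 h 6 min
Sun: 5:45 AM–3:14 PM = 9 h 29 min; less 45 min break → 8 h 44 min
Total worked: 58 h 38 min = 3518 min.
Regular 40 h 0 min = 2400 min at £34.00/h; overtime 18 h 38 min = 1118 min at £51.00/h.
Pay = (2400 × £34.00 + 1118 × £51.00) ÷ 60 = £2310.30.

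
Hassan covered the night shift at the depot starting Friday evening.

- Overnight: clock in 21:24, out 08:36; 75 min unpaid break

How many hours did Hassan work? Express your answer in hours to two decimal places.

9.95 hours

Overnight: 21:24 → midnight = 2 h 36 min; midnight → 08:36 = 8 h 36 min; span 11 h 12 min; less 75 min break → 9 h 57 min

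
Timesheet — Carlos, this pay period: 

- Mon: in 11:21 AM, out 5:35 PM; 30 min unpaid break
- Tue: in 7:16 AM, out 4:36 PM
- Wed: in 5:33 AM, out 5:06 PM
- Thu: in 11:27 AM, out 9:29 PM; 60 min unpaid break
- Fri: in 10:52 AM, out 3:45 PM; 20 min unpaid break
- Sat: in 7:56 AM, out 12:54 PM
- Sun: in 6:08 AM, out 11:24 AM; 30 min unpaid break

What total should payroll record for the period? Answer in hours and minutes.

Mon: 11:21 AM–5:35 PM = 6 h 14 min; less 30 min break → 5 h 44 min
Tue: 7:16 AM–4:36 PM = 9 h 20 min
Wed: 5:33 AM–5:06 PM = 11 h 33 min
Thu: 11:27 AM–9:29 PM = 10 h 2 min; less 60 min break → 9 h 2 min
Fri: 10:52 AM–3:45 PM = 4 h 53 min; less 20 min break → 4 h 33 min
Sat: 7:56 AM–12:54 PM = 4 h 58 min
Sun: 6:08 AM–11:24 AM = 5 h 16 min; less 30 min break → 4 h 46 min
Total: 5 h 44 min + 9 h 20 min + 11 h 33 min + 9 h 2 min + 4 h 33 min + 4 h 58 min + 4 h 46 min = 49 h 56 min.

49 h 56 min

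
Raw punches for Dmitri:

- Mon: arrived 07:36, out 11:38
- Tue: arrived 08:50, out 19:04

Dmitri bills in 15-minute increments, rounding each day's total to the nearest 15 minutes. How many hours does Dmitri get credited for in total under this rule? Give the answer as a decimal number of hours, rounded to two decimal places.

14.25 hours

Mon: 07:36–11:38 = 4 h 2 min → rounds to 4 h 0 min
Tue: 08:50–19:04 = 10 h 14 min → rounds to 10 h 15 min
Total credited: 14 h 15 min.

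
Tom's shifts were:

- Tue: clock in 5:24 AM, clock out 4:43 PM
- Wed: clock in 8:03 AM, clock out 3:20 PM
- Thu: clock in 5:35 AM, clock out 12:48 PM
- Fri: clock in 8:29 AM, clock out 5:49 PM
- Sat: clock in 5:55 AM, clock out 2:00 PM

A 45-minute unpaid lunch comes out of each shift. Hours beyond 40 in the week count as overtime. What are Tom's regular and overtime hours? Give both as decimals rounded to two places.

Tue: 5:24 AM–4:43 PM = 11 h 19 min; less 45 min break → 10 h 34 min
Wed: 8:03 AM–3:20 PM = 7 h 17 min; less 45 min break → 6 h 32 min
Thu: 5:35 AM–12:48 PM = 7 h 13 min; less 45 min break → 6 h 28 min
Fri: 8:29 AM–5:49 PM = 9 h 20 min; less 45 min break → 8 h 35 min
Sat: 5:55 AM–2:00 PM = 8 h 5 min; less 45 min break → 7 h 20 min
Total worked: 39 h 29 min = 39.48 h.
Threshold 40 h → overtime 0 h 0 min, regular 39 h 29 min.

Regular 39.48 hours, overtime 0.00 hours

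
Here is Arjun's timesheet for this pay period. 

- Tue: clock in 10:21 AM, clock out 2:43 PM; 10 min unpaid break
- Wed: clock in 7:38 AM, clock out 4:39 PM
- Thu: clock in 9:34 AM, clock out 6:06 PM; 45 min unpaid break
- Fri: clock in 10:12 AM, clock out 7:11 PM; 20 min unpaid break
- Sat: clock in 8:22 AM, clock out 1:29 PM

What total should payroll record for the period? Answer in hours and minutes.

34 h 46 min

Tue: 10:21 AM–2:43 PM = 4 h 22 min; less 10 min break → 4 h 12 min
Wed: 7:38 AM–4:39 PM = 9 h 1 min
Thu: 9:34 AM–6:06 PM = 8 h 32 min; less 45 min break → 7 h 47 min
Fri: 10:12 AM–7:11 PM = 8 h 59 min; less 20 min break → 8 h 39 min
Sat: 8:22 AM–1:29 PM = 5 h 7 min
Total: 4 h 12 min + 9 h 1 min + 7 h 47 min + 8 h 39 min + 5 h 7 min = 34 h 46 min.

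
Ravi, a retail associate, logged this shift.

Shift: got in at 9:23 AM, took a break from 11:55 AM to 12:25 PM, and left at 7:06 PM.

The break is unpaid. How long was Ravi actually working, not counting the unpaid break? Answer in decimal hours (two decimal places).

9.22 hours

Shift: 9:23 AM–7:06 PM = 9 h 43 min; less 30 min break → 9 h 13 min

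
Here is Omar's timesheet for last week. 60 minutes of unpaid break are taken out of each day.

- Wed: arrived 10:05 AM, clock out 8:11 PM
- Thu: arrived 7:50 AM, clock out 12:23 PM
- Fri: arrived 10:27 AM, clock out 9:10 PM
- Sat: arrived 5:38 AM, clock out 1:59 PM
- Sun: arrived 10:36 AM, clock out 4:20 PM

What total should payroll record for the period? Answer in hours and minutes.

Wed: 10:05 AM–8:11 PM = 10 h 6 min; less 60 min break → 9 h 6 min
Thu: 7:50 AM–12:23 PM = 4 h 33 min; less 60 min break → 3 h 33 min
Fri: 10:27 AM–9:10 PM = 10 h 43 min; less 60 min break → 9 h 43 min
Sat: 5:38 AM–1:59 PM = 8 h 21 min; less 60 min break → 7 h 21 min
Sun: 10:36 AM–4:20 PM = 5 h 44 min; less 60 min break → 4 h 44 min
Total: 9 h 6 min + 3 h 33 min + 9 h 43 min + 7 h 21 min + 4 h 44 min = 34 h 27 min.

34 h 27 min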